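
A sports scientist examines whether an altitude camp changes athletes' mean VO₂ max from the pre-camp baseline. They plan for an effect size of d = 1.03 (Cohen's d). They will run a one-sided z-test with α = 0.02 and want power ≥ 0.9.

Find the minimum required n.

For power 0.9 need Φ(δ − z_{0.02}) = 0.9, so δ = z_{0.02} + z_{0.10} = 2.054 + 1.282 = 3.335.
δ = d·√n ⇒ n = (δ/d)² = (3.335 / 1.03)² = 10.49.
Round up to the next whole unit.

n = 11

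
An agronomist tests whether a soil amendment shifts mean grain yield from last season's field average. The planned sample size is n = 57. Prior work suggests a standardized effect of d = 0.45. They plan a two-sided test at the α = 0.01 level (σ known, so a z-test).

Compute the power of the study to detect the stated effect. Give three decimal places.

Power ≈ 0.794

Noncentrality parameter: δ = d·√n = 0.45 × √57 = 3.3974
Two-sided α = 0.01 → critical value z_{0.005} = 2.576.
Power = Φ(δ − 2.576) + Φ(−δ − 2.576) = Φ(0.822) + Φ(-5.973) = 0.7943 + 0.0000 = 0.7943.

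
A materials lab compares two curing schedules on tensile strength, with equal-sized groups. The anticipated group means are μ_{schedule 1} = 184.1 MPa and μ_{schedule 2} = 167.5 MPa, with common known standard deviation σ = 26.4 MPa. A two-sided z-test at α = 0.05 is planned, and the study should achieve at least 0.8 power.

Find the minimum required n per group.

n = 40 per group

Standardized effect: d = |μ_{schedule 1} − μ_{schedule 2}| / σ = |184.1 − 167.5| / 26.4 = 0.6288
For power 0.8 need Φ(δ − z_{0.025}) = 0.8, so δ = z_{0.025} + z_{0.20} = 1.960 + 0.842 = 2.802.
(The Φ(−δ − z_{α/2}) term is vanishingly small for δ > 0 and is dropped in the standard sample-size formula.)
δ = d·√(n/2) ⇒ n = 2(δ/d)² = 2 × (2.802 / 0.6288)² = 39.70.
Round up to the next whole unit.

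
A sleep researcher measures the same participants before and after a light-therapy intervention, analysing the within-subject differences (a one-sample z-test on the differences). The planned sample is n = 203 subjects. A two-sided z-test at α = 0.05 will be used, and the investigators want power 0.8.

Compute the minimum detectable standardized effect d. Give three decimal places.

d ≈ 0.197

Need Φ(δ − 1.960) = 0.8, so δ = 1.960 + 0.842 = 2.802.
(Lower-tail contribution to power is negligible for δ > 0.)
δ = d·√n ⇒ d = δ/√n = 2.802/√203 = 0.1966.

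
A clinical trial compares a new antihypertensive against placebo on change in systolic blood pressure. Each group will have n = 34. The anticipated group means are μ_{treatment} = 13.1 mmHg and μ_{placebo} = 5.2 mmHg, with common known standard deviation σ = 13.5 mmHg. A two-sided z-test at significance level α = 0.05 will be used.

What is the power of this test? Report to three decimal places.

Power ≈ 0.675

Standardized effect: d = |μ_{treatment} − μ_{placebo}| / σ = |13.1 − 5.2| / 13.5 = 0.5852
Noncentrality parameter: δ = d·√(n/2) = 0.5852 × √(34/2) = 2.4128
Critical value for a two-sided test at α = 0.05: z_{α/2} = 1.960.
Power = Φ(δ − 1.960) + Φ(−δ − 1.960) = Φ(0.453) + Φ(-4.373) = 0.6747 + 0.0000 = 0.6747.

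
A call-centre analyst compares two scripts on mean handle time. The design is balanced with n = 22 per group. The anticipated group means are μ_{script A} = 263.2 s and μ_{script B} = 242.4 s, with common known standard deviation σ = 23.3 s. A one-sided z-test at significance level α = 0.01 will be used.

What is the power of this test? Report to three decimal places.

Power ≈ 0.737

Standardized effect: d = |μ_{script A} − μ_{script B}| / σ = |263.2 − 242.4| / 23.3 = 0.8927
Noncentrality parameter: δ = d·√(n/2) = 0.8927 × √(22/2) = 2.9608
Critical value for a one-sided test at α = 0.01: z_α = 2.326.
Power = Φ(δ − 2.326) = Φ(0.634) = 0.7371.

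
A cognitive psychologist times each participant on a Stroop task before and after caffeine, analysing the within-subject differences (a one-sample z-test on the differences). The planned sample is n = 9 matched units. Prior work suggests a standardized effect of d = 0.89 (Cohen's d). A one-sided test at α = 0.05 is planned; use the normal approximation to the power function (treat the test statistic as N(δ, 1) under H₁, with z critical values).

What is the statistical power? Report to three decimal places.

Noncentrality parameter: δ = d·√n = 0.89 × √9 = 2.6700
Critical value for a one-sided test at α = 0.05: z_α = 1.645.
Power = P(Z > 1.645 − δ) = Φ(1.025) = 0.8474.

Power ≈ 0.847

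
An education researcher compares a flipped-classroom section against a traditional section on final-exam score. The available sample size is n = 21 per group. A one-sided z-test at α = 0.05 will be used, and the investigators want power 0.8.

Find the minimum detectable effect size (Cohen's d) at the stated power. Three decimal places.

d ≈ 0.767

Required noncentrality: δ = z_{0.05} + z_{0.20} = 1.645 + 0.842 = 2.486.
δ = d·√(n/2) ⇒ d = δ/√(n/2) = 2.486/√(21/2) = 0.7673.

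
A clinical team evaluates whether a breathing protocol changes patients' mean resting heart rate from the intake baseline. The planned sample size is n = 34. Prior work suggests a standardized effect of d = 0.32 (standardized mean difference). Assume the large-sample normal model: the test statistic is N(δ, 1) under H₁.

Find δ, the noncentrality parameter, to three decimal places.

δ ≈ 1.866

The noncentrality parameter scales effect size by the design's sample-size factor: δ = d·√n = 0.32 × √34 = 1.8659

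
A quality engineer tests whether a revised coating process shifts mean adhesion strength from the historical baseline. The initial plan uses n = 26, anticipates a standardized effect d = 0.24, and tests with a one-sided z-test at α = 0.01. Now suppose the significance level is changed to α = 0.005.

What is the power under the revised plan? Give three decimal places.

Power ≈ 0.088

δ = d·√n = 0.24 × √26 = 1.2238 (unchanged). New critical value: z_{0.005} = 2.576.
Revised power = P(Z > 2.576 − δ) = Φ(-1.352) = 0.0882.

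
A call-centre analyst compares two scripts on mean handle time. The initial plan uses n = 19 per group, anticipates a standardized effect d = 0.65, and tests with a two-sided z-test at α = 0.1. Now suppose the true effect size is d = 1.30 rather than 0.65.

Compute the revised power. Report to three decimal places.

With d = 1.30: δ = d·√(n/2) = 1.30 × √(19/2) = 4.0069. Critical value z_{0.05} = 1.645.
Revised power = Φ(δ − 1.645) + Φ(−δ − 1.645) = Φ(2.362) + Φ(-5.652) = 0.9909 + 0.0000 = 0.9909.

Power ≈ 0.991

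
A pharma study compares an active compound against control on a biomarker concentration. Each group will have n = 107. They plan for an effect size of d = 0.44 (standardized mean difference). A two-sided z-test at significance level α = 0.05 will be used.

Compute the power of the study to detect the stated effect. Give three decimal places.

Noncentrality parameter: δ = d·√(n/2) = 0.44 × √(107/2) = 3.2183
Critical value for a two-sided test at α = 0.05: z_{α/2} = 1.960.
Power = Φ(δ − 1.960) + Φ(−δ − 1.960) = Φ(1.258) + Φ(-5.178) = 0.8959 + 0.0000 = 0.8959.

Power ≈ 0.896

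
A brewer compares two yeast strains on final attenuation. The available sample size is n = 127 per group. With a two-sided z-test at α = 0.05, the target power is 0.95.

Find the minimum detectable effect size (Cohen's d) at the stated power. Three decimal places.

Required noncentrality: δ = z_{0.025} + z_{0.05} = 1.960 + 1.645 = 3.605.
(The second rejection-region term Φ(−δ − z_{α/2}) is negligible and dropped.)
δ = d·√(n/2) ⇒ d = δ/√(n/2) = 3.605/√(127/2) = 0.4524.

d ≈ 0.452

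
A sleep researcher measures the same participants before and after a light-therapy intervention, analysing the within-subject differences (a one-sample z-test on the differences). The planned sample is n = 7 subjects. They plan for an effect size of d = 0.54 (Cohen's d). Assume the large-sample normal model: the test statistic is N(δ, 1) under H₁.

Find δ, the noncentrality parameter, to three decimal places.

δ = d·√n = 0.54 × √7 = 1.4287

δ ≈ 1.429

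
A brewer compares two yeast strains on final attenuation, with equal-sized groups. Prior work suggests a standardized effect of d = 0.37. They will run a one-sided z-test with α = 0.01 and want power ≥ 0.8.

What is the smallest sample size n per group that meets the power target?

Set Φ(δ − 2.326) = 0.8; then δ − 2.326 = Φ⁻¹(0.8) = 0.842, giving δ = 3.168.
δ = d·√(n/2) ⇒ n = 2(δ/d)² = 2 × (3.168 / 0.37)² = 146.62.
Round up to the next whole unit.

n = 147 per group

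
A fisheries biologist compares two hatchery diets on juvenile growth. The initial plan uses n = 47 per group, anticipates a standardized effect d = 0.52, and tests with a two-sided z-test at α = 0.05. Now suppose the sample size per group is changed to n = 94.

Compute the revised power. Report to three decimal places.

With n = 94 per group: δ = d·√(n/2) = 0.52 × √(94/2) = 3.5649. Critical value z_{0.025} = 1.960.
Revised power = Φ(δ − 1.960) + Φ(−δ − 1.960) = Φ(1.605) + Φ(-5.525) = 0.9458 + 0.0000 = 0.9458.

Power ≈ 0.946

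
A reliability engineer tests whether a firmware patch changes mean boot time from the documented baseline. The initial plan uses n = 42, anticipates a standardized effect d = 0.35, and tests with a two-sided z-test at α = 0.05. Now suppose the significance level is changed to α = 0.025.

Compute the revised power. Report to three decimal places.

Power ≈ 0.511

δ = d·√n = 0.35 × √42 = 2.2683 (unchanged). New critical value: z_{0.0125} = 2.241.
Revised power = Φ(δ − 2.241) + Φ(−δ − 2.241) = Φ(0.027) + Φ(-4.510) = 0.5107 + 0.0000 = 0.5107.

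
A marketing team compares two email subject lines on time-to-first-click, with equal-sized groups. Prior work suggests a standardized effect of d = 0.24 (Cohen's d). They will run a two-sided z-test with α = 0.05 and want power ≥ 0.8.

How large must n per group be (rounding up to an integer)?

Set Φ(δ − 1.960) = 0.8; then δ − 1.960 = Φ⁻¹(0.8) = 0.842, giving δ = 2.802.
(The Φ(−δ − z_{α/2}) term is vanishingly small for δ > 0 and is dropped in the standard sample-size formula.)
δ = d·√(n/2) ⇒ n = 2(δ/d)² = 2 × (2.802 / 0.24)² = 272.53.
Round up to the next whole unit.

n = 273 per group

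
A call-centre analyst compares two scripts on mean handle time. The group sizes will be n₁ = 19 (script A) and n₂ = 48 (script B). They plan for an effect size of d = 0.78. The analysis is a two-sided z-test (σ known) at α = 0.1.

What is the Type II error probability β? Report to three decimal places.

β ≈ 0.109

Noncentrality parameter: δ = d / √(1/n₁ + 1/n₂) = 0.78 / √(1/19 + 1/48) = 2.8778
Two-sided α = 0.1 → critical value z_{0.05} = 1.645.
Power = Φ(δ − 1.645) + Φ(−δ − 1.645) = Φ(1.233) + Φ(-4.523) = 0.8912 + 0.0000 = 0.8912.
Type II error: β = 1 − power = 1 − 0.8912 = 0.1088.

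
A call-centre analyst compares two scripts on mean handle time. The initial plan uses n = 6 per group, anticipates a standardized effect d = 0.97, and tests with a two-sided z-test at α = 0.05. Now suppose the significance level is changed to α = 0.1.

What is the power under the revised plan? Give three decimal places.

δ = d·√(n/2) = 0.97 × √(6/2) = 1.6801 (unchanged). New critical value: z_{0.05} = 1.645.
Revised power = Φ(δ − 1.645) + Φ(−δ − 1.645) = Φ(0.035) + Φ(-3.325) = 0.5141 + 0.0004 = 0.5145.

Power ≈ 0.514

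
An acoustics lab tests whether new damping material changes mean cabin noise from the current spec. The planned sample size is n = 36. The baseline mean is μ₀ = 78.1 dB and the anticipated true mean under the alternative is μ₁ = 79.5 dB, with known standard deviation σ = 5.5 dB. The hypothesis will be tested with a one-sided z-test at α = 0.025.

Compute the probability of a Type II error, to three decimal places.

Standardized effect: d = |μ₁ − μ₀| / σ = |79.5 − 78.1| / 5.5 = 0.2545
Noncentrality parameter: δ = d·√n = 0.2545 × √36 = 1.5273
One-sided α = 0.025 → critical value z_{0.025} = 1.960.
Power = P(Z > 1.960 − δ) = Φ(-0.433) = 0.3326.
Type II error: β = 1 − power = 1 − 0.3326 = 0.6674.

β ≈ 0.667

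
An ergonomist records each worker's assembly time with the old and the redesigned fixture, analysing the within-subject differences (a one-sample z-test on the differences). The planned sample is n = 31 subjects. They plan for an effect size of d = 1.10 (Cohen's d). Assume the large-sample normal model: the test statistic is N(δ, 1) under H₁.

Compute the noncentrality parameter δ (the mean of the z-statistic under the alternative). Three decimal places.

δ ≈ 6.125

δ = d·√n = 1.10 × √31 = 6.1245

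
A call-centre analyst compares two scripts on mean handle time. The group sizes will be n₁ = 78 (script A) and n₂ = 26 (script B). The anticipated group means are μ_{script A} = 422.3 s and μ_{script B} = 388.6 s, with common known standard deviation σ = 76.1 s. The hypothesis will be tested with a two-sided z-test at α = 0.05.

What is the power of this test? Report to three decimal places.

Power ≈ 0.498

Standardized effect: d = |μ_{script A} − μ_{script B}| / σ = |422.3 − 388.6| / 76.1 = 0.4428
Noncentrality parameter: δ = d / √(1/n₁ + 1/n₂) = 0.4428 / √(1/78 + 1/26) = 1.9555
Critical value for a two-sided test at α = 0.05: z_{α/2} = 1.960.
Power = Φ(δ − 1.960) + Φ(−δ − 1.960) = Φ(-0.004) + Φ(-3.915) = 0.4982 + 0.0000 = 0.4983.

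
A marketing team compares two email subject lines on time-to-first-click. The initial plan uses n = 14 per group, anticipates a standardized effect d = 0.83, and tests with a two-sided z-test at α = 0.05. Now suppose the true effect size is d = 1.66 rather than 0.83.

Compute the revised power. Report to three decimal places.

Power ≈ 0.992

With d = 1.66: δ = d·√(n/2) = 1.66 × √(14/2) = 4.3919. Critical value z_{0.025} = 1.960.
Revised power = Φ(δ − 1.960) + Φ(−δ − 1.960) = Φ(2.432) + Φ(-6.352) = 0.9925 + 0.0000 = 0.9925.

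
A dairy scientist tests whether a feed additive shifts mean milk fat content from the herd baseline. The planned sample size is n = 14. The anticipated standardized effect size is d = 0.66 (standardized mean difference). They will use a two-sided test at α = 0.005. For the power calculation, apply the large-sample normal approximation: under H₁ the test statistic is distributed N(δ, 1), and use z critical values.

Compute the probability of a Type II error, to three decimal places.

β ≈ 0.632

Noncentrality parameter: δ = d·√n = 0.66 × √14 = 2.4695
Critical value for a two-sided test at α = 0.005: z_{α/2} = 2.807.
Power = Φ(δ − 2.807) + Φ(−δ − 2.807) = Φ(-0.338) + Φ(-5.277) = 0.3679 + 0.0000 = 0.3679.
Type II error: β = 1 − power = 1 − 0.3679 = 0.6321.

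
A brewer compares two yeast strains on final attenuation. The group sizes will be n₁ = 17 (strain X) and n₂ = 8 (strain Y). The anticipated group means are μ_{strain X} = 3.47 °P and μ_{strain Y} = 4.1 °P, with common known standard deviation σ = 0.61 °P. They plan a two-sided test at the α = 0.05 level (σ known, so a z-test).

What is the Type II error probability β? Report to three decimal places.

Standardized effect: d = |μ_{strain X} − μ_{strain Y}| / σ = |3.47 − 4.1| / 0.61 = 1.0328
Noncentrality parameter: δ = d / √(1/n₁ + 1/n₂) = 1.0328 / √(1/17 + 1/8) = 2.4089
Two-sided α = 0.05 → critical value z_{0.025} = 1.960.
Power = Φ(δ − 1.960) + Φ(−δ − 1.960) = Φ(0.449) + Φ(-4.369) = 0.6732 + 0.0000 = 0.6733.
Type II error: β = 1 − power = 1 − 0.6733 = 0.3267.

β ≈ 0.327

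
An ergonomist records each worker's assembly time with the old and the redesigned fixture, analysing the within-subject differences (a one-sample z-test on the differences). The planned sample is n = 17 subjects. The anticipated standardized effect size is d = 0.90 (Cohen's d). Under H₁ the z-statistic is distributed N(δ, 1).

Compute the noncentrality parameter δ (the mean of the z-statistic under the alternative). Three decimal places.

The noncentrality parameter scales effect size by the design's sample-size factor: δ = d·√n = 0.90 × √17 = 3.7108

δ ≈ 3.711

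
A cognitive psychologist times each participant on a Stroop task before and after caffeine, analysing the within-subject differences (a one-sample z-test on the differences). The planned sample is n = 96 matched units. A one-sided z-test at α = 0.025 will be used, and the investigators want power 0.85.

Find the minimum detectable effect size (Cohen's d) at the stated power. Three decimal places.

d ≈ 0.306

Need Φ(δ − 1.960) = 0.85, so δ = 1.960 + 1.036 = 2.996.
δ = d·√n ⇒ d = δ/√n = 2.996/√96 = 0.3058.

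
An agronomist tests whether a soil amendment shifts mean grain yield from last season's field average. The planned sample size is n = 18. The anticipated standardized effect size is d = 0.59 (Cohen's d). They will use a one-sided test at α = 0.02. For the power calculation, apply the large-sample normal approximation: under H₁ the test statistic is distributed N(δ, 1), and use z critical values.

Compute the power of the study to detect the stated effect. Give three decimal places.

Noncentrality parameter: δ = d·√n = 0.59 × √18 = 2.5032
One-sided α = 0.02 → critical value z_{0.02} = 2.054.
Power = Φ(δ − 2.054) = Φ(0.449) = 0.6734.

Power ≈ 0.673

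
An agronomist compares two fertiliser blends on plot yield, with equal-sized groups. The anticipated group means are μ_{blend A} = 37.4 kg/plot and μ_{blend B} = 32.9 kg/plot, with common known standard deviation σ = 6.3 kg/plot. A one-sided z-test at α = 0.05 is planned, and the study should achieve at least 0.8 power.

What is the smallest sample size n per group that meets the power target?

n = 25 per group

Standardized effect: d = |μ_{blend A} − μ_{blend B}| / σ = |37.4 − 32.9| / 6.3 = 0.7143
Set Φ(δ − 1.645) = 0.8; then δ − 1.645 = Φ⁻¹(0.8) = 0.842, giving δ = 2.486.
δ = d·√(n/2) ⇒ n = 2(δ/d)² = 2 × (2.486 / 0.7143)² = 24.24.
Round up to the next whole unit.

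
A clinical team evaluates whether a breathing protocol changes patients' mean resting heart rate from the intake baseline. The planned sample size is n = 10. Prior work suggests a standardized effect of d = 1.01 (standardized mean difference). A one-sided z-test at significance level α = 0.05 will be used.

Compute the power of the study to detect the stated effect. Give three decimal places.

Noncentrality parameter: δ = d·√n = 1.01 × √10 = 3.1939
Critical value for a one-sided test at α = 0.05: z_α = 1.645.
Power = P(Z > 1.645 − δ) = Φ(1.549) = 0.9393.

Power ≈ 0.939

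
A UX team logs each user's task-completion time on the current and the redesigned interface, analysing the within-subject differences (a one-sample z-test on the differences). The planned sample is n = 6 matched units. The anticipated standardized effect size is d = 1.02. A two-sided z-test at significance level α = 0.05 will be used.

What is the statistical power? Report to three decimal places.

Noncentrality parameter: δ = d·√n = 1.02 × √6 = 2.4985
Critical value for a two-sided test at α = 0.05: z_{α/2} = 1.960.
Power = Φ(δ − 1.960) + Φ(−δ − 1.960) = Φ(0.539) + Φ(-4.458) = 0.7049 + 0.0000 = 0.7049.

Power ≈ 0.705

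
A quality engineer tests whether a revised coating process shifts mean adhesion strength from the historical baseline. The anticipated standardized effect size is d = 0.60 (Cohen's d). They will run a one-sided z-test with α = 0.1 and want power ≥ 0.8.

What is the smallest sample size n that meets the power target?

For power 0.8 need Φ(δ − z_{0.1}) = 0.8, so δ = z_{0.1} + z_{0.20} = 1.282 + 0.842 = 2.123.
δ = d·√n ⇒ n = (δ/d)² = (2.123 / 0.60)² = 12.52.
Rounding up, n = 13.

n = 13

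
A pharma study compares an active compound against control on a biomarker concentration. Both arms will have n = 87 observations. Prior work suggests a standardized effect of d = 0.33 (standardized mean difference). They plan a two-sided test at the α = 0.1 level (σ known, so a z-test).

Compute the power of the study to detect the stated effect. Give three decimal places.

Power ≈ 0.703

Noncentrality parameter: λ = d·√(n/2) = 0.33 × √(87/2) = 2.1765
Critical value for a two-sided test at α = 0.1: z_{α/2} = 1.645.
Power = Φ(λ − 1.645) + Φ(−λ − 1.645) = Φ(0.532) + Φ(-3.821) = 0.7025 + 0.0001 = 0.7026.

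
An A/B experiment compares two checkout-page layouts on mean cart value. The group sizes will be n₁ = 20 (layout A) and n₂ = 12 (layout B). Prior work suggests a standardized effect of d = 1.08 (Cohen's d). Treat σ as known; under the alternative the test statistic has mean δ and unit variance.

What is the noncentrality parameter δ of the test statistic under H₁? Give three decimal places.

The noncentrality parameter scales effect size by the design's sample-size factor: δ = d / √(1/n₁ + 1/n₂) = 1.08 / √(1/20 + 1/12) = 2.9577

δ ≈ 2.958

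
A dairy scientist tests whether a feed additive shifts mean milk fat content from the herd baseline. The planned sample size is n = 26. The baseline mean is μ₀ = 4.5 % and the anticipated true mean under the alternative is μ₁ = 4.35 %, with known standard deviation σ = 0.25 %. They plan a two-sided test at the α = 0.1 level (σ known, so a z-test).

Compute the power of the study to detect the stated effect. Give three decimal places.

Standardized effect: d = |μ₁ − μ₀| / σ = |4.35 − 4.5| / 0.25 = 0.6000
Noncentrality parameter: δ = d·√n = 0.6000 × √26 = 3.0594
Critical value for a two-sided test at α = 0.1: z_{α/2} = 1.645.
Power = Φ(δ − 1.645) + Φ(−δ − 1.645) = Φ(1.415) + Φ(-4.704) = 0.9214 + 0.0000 = 0.9214.

Power ≈ 0.921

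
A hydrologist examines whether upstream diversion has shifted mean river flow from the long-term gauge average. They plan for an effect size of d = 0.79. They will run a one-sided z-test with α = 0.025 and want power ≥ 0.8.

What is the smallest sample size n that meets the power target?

Set Φ(δ − 1.960) = 0.8; then δ − 1.960 = Φ⁻¹(0.8) = 0.842, giving δ = 2.802.
δ = d·√n ⇒ n = (δ/d)² = (2.802 / 0.79)² = 12.58.
Rounding up, n = 13.

n = 13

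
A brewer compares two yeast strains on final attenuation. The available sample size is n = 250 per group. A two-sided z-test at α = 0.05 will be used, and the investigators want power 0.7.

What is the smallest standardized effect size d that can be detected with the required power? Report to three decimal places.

Need Φ(δ − 1.960) = 0.7, so δ = 1.960 + 0.524 = 2.484.
(The second rejection-region term Φ(−δ − z_{α/2}) is negligible and dropped.)
δ = d·√(n/2) ⇒ d = δ/√(n/2) = 2.484/√(250/2) = 0.2222.

d ≈ 0.222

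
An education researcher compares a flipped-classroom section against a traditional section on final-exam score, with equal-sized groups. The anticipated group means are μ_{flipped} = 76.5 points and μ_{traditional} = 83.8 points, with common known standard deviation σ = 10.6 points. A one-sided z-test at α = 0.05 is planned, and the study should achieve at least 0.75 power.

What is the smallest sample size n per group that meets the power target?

n = 23 per group

Standardized effect: d = |μ_{flipped} − μ_{traditional}| / σ = |76.5 − 83.8| / 10.6 = 0.6887
For power 0.75 need Φ(δ − z_{0.05}) = 0.75, so δ = z_{0.05} + z_{0.25} = 1.645 + 0.674 = 2.319.
δ = d·√(n/2) ⇒ n = 2(δ/d)² = 2 × (2.319 / 0.6887)² = 22.68.
Round up to the next whole unit.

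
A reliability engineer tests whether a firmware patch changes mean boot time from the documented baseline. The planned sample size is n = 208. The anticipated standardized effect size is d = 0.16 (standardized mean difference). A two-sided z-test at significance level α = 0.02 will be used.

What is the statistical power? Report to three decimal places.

Power ≈ 0.493

Noncentrality parameter: δ = d·√n = 0.16 × √208 = 2.3076
Two-sided α = 0.02 → critical value z_{0.01} = 2.326.
Power = Φ(δ − 2.326) + Φ(−δ − 2.326) = Φ(-0.019) + Φ(-4.634) = 0.4925 + 0.0000 = 0.4925.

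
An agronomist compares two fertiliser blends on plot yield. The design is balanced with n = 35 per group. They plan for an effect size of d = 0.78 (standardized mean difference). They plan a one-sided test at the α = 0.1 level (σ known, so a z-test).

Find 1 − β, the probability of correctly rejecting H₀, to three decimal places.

Noncentrality parameter: δ = d·√(n/2) = 0.78 × √(35/2) = 3.2630
One-sided α = 0.1 → critical value z_{0.1} = 1.282.
Power = Φ(δ − 1.282) = Φ(1.981) = 0.9762.

Power ≈ 0.976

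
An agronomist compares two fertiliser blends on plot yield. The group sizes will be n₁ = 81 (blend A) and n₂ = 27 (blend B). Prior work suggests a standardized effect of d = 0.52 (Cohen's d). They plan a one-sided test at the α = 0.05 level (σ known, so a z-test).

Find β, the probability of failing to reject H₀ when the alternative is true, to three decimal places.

β ≈ 0.243

Noncentrality parameter: δ = d / √(1/n₁ + 1/n₂) = 0.52 / √(1/81 + 1/27) = 2.3400
Critical value for a one-sided test at α = 0.05: z_α = 1.645.
Power = Φ(δ − 1.645) = Φ(0.695) = 0.7565.
Type II error: β = 1 − power = 1 − 0.7565 = 0.2435.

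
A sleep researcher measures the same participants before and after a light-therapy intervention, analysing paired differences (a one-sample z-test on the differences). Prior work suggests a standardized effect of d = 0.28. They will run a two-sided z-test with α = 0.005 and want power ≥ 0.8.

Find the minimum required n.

n = 170

For power 0.8 need Φ(δ − z_{0.0025}) = 0.8, so δ = z_{0.0025} + z_{0.20} = 2.807 + 0.842 = 3.649.
(The Φ(−δ − z_{α/2}) term is vanishingly small for δ > 0 and is dropped in the standard sample-size formula.)
δ = d·√n ⇒ n = (δ/d)² = (3.649 / 0.28)² = 169.80.
Round up to the next whole unit.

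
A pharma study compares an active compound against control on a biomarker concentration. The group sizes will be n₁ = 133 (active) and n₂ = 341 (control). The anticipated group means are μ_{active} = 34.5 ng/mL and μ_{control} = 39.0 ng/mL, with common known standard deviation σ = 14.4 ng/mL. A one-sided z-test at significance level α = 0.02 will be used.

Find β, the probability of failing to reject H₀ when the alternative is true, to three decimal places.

Standardized effect: d = |μ_{active} − μ_{control}| / σ = |34.5 − 39.0| / 14.4 = 0.3125
Noncentrality parameter: δ = d / √(1/n₁ + 1/n₂) = 0.3125 / √(1/133 + 1/341) = 3.0568
One-sided α = 0.02 → critical value z_{0.02} = 2.054.
Power = P(Z > 2.054 − δ) = Φ(1.003) = 0.8421.
Type II error: β = 1 − power = 1 − 0.8421 = 0.1579.

β ≈ 0.158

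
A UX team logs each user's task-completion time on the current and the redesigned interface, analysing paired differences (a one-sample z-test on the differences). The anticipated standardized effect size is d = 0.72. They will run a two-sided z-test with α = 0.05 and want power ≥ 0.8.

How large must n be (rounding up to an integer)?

n = 16

Set Φ(δ − 1.960) = 0.8; then δ − 1.960 = Φ⁻¹(0.8) = 0.842, giving δ = 2.802.
(For δ > 0 the lower-tail rejection region contributes negligibly to power, so the one-term inversion is standard.)
δ = d·√n ⇒ n = (δ/d)² = (2.802 / 0.72)² = 15.14.
Rounding up, n = 16.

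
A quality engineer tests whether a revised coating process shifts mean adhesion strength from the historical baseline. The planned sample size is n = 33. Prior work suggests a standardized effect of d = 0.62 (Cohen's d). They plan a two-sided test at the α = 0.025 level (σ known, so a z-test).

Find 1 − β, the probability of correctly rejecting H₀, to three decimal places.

Power ≈ 0.907

Noncentrality parameter: δ = d·√n = 0.62 × √33 = 3.5616
Critical value for a two-sided test at α = 0.025: z_{α/2} = 2.241.
Power = Φ(δ − 2.241) + Φ(−δ − 2.241) = Φ(1.320) + Φ(-5.803) = 0.9066 + 0.0000 = 0.9066.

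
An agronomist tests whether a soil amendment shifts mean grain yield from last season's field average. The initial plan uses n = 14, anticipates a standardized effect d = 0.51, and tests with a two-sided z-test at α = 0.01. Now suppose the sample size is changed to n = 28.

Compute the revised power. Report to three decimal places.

Power ≈ 0.549

With n = 28: δ = d·√n = 0.51 × √28 = 2.6987. Critical value z_{0.005} = 2.576.
Revised power = Φ(δ − 2.576) + Φ(−δ − 2.576) = Φ(0.123) + Φ(-5.274) = 0.5489 + 0.0000 = 0.5489.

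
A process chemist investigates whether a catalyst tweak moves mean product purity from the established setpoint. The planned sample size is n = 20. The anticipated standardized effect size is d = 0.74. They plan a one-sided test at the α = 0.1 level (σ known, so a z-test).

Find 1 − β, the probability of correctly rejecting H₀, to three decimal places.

Noncentrality parameter: δ = d·√n = 0.74 × √20 = 3.3094
One-sided α = 0.1 → critical value z_{0.1} = 1.282.
Power = Φ(δ − 1.282) = Φ(2.028) = 0.9787.

Power ≈ 0.979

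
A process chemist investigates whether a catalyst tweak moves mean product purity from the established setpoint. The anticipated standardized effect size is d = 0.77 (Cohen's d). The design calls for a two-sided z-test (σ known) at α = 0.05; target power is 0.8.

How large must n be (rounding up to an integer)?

n = 14

Set Φ(δ − 1.960) = 0.8; then δ − 1.960 = Φ⁻¹(0.8) = 0.842, giving δ = 2.802.
(Ignoring the negligible lower-tail rejection probability gives the usual closed-form inversion.)
δ = d·√n ⇒ n = (δ/d)² = (2.802 / 0.77)² = 13.24.
Rounding up, n = 14.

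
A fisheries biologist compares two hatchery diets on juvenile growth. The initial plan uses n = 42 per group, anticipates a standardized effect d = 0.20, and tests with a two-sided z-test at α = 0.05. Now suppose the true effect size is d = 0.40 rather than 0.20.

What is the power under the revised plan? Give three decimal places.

Power ≈ 0.450

With d = 0.40: δ = d·√(n/2) = 0.40 × √(42/2) = 1.8330. Critical value z_{0.025} = 1.960.
Revised power = Φ(δ − 1.960) + Φ(−δ − 1.960) = Φ(-0.127) + Φ(-3.793) = 0.4495 + 0.0001 = 0.4496.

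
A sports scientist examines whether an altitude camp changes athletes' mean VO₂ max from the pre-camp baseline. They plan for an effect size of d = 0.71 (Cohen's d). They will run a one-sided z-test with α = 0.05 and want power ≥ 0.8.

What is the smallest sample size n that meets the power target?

Set Φ(δ − 1.645) = 0.8; then δ − 1.645 = Φ⁻¹(0.8) = 0.842, giving δ = 2.486.
δ = d·√n ⇒ n = (δ/d)² = (2.486 / 0.71)² = 12.26.
Round up to the next whole unit.

n = 13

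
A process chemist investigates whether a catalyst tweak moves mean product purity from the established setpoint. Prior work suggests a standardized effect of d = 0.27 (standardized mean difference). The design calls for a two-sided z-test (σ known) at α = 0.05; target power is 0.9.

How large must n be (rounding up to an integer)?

n = 145

For power 0.9 need Φ(δ − z_{0.025}) = 0.9, so δ = z_{0.025} + z_{0.10} = 1.960 + 1.282 = 3.242.
(The Φ(−δ − z_{α/2}) term is vanishingly small for δ > 0 and is dropped in the standard sample-size formula.)
δ = d·√n ⇒ n = (δ/d)² = (3.242 / 0.27)² = 144.13.
Rounding up, n = 145.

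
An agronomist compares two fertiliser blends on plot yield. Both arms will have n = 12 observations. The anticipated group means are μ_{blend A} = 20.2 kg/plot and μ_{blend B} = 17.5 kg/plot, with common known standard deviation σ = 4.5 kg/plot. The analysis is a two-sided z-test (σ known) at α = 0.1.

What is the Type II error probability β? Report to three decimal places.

Standardized effect: d = |μ_{blend A} − μ_{blend B}| / σ = |20.2 − 17.5| / 4.5 = 0.6000
Noncentrality parameter: δ = d·√(n/2) = 0.6000 × √(12/2) = 1.4697
Two-sided α = 0.1 → critical value z_{0.05} = 1.645.
Power = Φ(δ − 1.645) + Φ(−δ − 1.645) = Φ(-0.175) + Φ(-3.115) = 0.4305 + 0.0009 = 0.4314.
Type II error: β = 1 − power = 1 − 0.4314 = 0.5686.

β ≈ 0.569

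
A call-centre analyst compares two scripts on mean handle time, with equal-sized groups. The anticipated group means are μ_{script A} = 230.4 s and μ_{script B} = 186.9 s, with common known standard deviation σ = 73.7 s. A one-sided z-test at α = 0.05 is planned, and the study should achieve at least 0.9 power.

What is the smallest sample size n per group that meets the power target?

n = 50 per group

Standardized effect: d = |μ_{script A} − μ_{script B}| / σ = |230.4 − 186.9| / 73.7 = 0.5902
Set Φ(δ − 1.645) = 0.9; then δ − 1.645 = Φ⁻¹(0.9) = 1.282, giving δ = 2.926.
δ = d·√(n/2) ⇒ n = 2(δ/d)² = 2 × (2.926 / 0.5902)² = 49.16.
Round up to the next whole unit.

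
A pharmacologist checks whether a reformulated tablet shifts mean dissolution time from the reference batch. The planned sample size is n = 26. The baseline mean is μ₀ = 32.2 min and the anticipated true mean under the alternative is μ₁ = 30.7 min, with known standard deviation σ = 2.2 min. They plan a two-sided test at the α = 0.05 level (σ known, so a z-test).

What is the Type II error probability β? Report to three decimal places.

Standardized effect: d = |μ₁ − μ₀| / σ = |30.7 − 32.2| / 2.2 = 0.6818
Noncentrality parameter: δ = d·√n = 0.6818 × √26 = 3.4766
Critical value for a two-sided test at α = 0.05: z_{α/2} = 1.960.
Power = Φ(δ − 1.960) + Φ(−δ − 1.960) = Φ(1.517) + Φ(-5.437) = 0.9353 + 0.0000 = 0.9353.
Type II error: β = 1 − power = 1 − 0.9353 = 0.0647.

β ≈ 0.065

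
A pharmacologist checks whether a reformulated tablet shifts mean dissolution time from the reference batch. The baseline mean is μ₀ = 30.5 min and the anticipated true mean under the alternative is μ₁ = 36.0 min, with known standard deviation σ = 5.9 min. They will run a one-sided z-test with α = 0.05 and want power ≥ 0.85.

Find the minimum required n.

n = 9

Standardized effect: d = |μ₁ − μ₀| / σ = |36.0 − 30.5| / 5.9 = 0.9322
For power 0.85 need Φ(δ − z_{0.05}) = 0.85, so δ = z_{0.05} + z_{0.15} = 1.645 + 1.036 = 2.681.
δ = d·√n ⇒ n = (δ/d)² = (2.681 / 0.9322)² = 8.27.
Round up to the next whole unit.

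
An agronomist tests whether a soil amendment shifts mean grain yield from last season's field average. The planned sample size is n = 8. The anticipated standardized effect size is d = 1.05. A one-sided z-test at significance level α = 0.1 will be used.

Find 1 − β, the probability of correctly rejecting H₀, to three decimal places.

Power ≈ 0.954

Noncentrality parameter: δ = d·√n = 1.05 × √8 = 2.9698
One-sided α = 0.1 → critical value z_{0.1} = 1.282.
Power = Φ(δ − 1.282) = Φ(1.688) = 0.9543.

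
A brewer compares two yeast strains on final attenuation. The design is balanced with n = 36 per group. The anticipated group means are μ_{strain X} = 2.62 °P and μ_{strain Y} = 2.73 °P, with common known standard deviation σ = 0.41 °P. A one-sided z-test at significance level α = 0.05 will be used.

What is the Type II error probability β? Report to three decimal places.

Standardized effect: d = |μ_{strain X} − μ_{strain Y}| / σ = |2.62 − 2.73| / 0.41 = 0.2683
Noncentrality parameter: δ = d·√(n/2) = 0.2683 × √(36/2) = 1.1383
Critical value for a one-sided test at α = 0.05: z_α = 1.645.
Power = P(Z > 1.645 − δ) = Φ(-0.507) = 0.3062.
Type II error: β = 1 − power = 1 − 0.3062 = 0.6938.

β ≈ 0.694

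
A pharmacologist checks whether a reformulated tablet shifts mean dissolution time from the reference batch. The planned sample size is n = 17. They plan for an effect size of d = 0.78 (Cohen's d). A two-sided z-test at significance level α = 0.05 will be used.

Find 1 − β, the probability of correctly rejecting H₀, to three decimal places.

Power ≈ 0.895

Noncentrality parameter: δ = d·√n = 0.78 × √17 = 3.2160
Critical value for a two-sided test at α = 0.05: z_{α/2} = 1.960.
Power = Φ(δ − 1.960) + Φ(−δ − 1.960) = Φ(1.256) + Φ(-5.176) = 0.8955 + 0.0000 = 0.8955.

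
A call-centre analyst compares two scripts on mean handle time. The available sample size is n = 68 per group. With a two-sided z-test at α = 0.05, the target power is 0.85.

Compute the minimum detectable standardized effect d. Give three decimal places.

d ≈ 0.514

Need Φ(δ − 1.960) = 0.85, so δ = 1.960 + 1.036 = 2.996.
(Lower-tail contribution to power is negligible for δ > 0.)
δ = d·√(n/2) ⇒ d = δ/√(n/2) = 2.996/√(68/2) = 0.5139.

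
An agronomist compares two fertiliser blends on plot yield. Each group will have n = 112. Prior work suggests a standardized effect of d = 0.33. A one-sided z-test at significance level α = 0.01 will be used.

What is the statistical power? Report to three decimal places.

Power ≈ 0.557

Noncentrality parameter: δ = d·√(n/2) = 0.33 × √(112/2) = 2.4695
Critical value for a one-sided test at α = 0.01: z_α = 2.326.
Power = P(Z > 2.326 − δ) = Φ(0.143) = 0.5569.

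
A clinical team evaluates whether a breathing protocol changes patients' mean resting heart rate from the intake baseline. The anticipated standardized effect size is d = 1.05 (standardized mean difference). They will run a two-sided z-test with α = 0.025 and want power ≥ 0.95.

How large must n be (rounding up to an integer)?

Set Φ(δ − 2.241) = 0.95; then δ − 2.241 = Φ⁻¹(0.95) = 1.645, giving δ = 3.886.
(The Φ(−δ − z_{α/2}) term is vanishingly small for δ > 0 and is dropped in the standard sample-size formula.)
δ = d·√n ⇒ n = (δ/d)² = (3.886 / 1.05)² = 13.70.
Rounding up, n = 14.

n = 14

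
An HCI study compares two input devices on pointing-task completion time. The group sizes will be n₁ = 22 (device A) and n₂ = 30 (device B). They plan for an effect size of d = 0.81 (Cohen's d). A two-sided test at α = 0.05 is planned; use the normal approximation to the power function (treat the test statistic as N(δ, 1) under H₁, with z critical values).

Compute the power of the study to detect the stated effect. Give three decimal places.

Noncentrality parameter: δ = d / √(1/n₁ + 1/n₂) = 0.81 / √(1/22 + 1/30) = 2.8857
Critical value for a two-sided test at α = 0.05: z_{α/2} = 1.960.
Power = Φ(δ − 1.960) + Φ(−δ − 1.960) = Φ(0.926) + Φ(-4.846) = 0.8227 + 0.0000 = 0.8227.

Power ≈ 0.823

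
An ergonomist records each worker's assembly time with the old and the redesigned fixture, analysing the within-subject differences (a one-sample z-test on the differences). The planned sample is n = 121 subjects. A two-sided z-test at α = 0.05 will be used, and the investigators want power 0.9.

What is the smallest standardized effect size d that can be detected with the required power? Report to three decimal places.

d ≈ 0.295

Required noncentrality: δ = z_{0.025} + z_{0.10} = 1.960 + 1.282 = 3.242.
(Lower-tail contribution to power is negligible for δ > 0.)
δ = d·√n ⇒ d = δ/√n = 3.242/√121 = 0.2947.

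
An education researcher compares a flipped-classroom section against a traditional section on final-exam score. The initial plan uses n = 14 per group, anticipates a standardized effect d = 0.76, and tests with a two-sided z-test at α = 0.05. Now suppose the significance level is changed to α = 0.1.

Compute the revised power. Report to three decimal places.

Power ≈ 0.643

δ = d·√(n/2) = 0.76 × √(14/2) = 2.0108 (unchanged). New critical value: z_{0.05} = 1.645.
Revised power = Φ(δ − 1.645) + Φ(−δ − 1.645) = Φ(0.366) + Φ(-3.656) = 0.6428 + 0.0001 = 0.6429.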